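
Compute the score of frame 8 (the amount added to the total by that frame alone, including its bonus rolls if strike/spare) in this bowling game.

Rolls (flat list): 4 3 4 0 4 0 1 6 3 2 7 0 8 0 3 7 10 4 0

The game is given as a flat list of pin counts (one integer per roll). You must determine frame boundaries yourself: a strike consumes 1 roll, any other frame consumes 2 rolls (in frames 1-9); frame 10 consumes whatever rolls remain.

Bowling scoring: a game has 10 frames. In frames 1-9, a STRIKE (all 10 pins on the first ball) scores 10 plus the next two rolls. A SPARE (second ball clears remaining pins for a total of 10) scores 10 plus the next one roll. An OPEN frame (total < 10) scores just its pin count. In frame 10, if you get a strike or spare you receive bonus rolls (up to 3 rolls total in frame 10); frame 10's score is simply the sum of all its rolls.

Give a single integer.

Frame 1: OPEN (4+3=7). Cumulative: 7
Frame 2: OPEN (4+0=4). Cumulative: 11
Frame 3: OPEN (4+0=4). Cumulative: 15
Frame 4: OPEN (1+6=7). Cumulative: 22
Frame 5: OPEN (3+2=5). Cumulative: 27
Frame 6: OPEN (7+0=7). Cumulative: 34
Frame 7: OPEN (8+0=8). Cumulative: 42
Frame 8: SPARE (3+7=10). 10 + next roll (10) = 20. Cumulative: 62
Frame 9: STRIKE. 10 + next two rolls (4+0) = 14. Cumulative: 76
Frame 10: OPEN. Sum of all frame-10 rolls (4+0) = 4. Cumulative: 80

Answer: 20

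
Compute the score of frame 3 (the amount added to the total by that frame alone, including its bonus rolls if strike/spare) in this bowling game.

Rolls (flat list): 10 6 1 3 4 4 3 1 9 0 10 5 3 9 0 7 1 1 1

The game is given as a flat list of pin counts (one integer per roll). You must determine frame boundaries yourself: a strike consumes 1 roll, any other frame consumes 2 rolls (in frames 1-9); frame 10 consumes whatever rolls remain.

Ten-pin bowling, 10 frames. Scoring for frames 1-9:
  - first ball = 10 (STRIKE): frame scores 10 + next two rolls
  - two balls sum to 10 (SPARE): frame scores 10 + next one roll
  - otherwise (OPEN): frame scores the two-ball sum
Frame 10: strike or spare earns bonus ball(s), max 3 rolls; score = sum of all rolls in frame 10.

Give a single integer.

Frame 1: STRIKE. 10 + next two rolls (6+1) = 17. Cumulative: 17
Frame 2: OPEN (6+1=7). Cumulative: 24
Frame 3: OPEN (3+4=7). Cumulative: 31
Frame 4: OPEN (4+3=7). Cumulative: 38
Frame 5: SPARE (1+9=10). 10 + next roll (0) = 10. Cumulative: 48

Answer: 7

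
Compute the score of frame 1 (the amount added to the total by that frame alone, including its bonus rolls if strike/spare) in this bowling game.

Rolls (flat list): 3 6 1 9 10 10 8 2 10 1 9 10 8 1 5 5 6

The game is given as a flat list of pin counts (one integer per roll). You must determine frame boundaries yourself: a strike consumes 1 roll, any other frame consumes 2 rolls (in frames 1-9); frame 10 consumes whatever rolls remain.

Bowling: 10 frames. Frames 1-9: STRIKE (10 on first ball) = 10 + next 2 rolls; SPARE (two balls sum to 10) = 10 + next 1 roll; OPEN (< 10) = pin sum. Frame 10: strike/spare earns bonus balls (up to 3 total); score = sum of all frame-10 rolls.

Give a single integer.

Frame 1: OPEN (3+6=9). Cumulative: 9
Frame 2: SPARE (1+9=10). 10 + next roll (10) = 20. Cumulative: 29
Frame 3: STRIKE. 10 + next two rolls (10+8) = 28. Cumulative: 57

Answer: 9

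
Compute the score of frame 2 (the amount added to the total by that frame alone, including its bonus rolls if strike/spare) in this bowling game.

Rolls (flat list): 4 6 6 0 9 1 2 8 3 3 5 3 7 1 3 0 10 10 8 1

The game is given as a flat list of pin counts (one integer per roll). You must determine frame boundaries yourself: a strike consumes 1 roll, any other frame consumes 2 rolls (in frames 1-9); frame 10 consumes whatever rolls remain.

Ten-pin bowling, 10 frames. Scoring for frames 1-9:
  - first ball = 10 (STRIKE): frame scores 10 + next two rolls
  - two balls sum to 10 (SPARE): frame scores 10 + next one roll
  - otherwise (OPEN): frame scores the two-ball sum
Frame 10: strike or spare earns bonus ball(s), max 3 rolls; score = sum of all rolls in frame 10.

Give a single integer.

Frame 1: SPARE (4+6=10). 10 + next roll (6) = 16. Cumulative: 16
Frame 2: OPEN (6+0=6). Cumulative: 22
Frame 3: SPARE (9+1=10). 10 + next roll (2) = 12. Cumulative: 34
Frame 4: SPARE (2+8=10). 10 + next roll (3) = 13. Cumulative: 47

Answer: 6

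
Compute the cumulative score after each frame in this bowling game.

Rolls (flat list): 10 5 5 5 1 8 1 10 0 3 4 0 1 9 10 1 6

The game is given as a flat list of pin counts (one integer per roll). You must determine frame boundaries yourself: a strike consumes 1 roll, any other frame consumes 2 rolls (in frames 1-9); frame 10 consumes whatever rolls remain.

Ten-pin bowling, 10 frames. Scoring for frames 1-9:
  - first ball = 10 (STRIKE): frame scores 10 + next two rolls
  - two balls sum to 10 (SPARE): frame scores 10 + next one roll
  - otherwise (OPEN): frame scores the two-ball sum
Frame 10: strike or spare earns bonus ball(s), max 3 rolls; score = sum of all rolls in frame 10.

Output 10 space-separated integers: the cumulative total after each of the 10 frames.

Frame 1: STRIKE. 10 + next two rolls (5+5) = 20. Cumulative: 20
Frame 2: SPARE (5+5=10). 10 + next roll (5) = 15. Cumulative: 35
Frame 3: OPEN (5+1=6). Cumulative: 41
Frame 4: OPEN (8+1=9). Cumulative: 50
Frame 5: STRIKE. 10 + next two rolls (0+3) = 13. Cumulative: 63
Frame 6: OPEN (0+3=3). Cumulative: 66
Frame 7: OPEN (4+0=4). Cumulative: 70
Frame 8: SPARE (1+9=10). 10 + next roll (10) = 20. Cumulative: 90
Frame 9: STRIKE. 10 + next two rolls (1+6) = 17. Cumulative: 107
Frame 10: OPEN. Sum of all frame-10 rolls (1+6) = 7. Cumulative: 114

Answer: 20 35 41 50 63 66 70 90 107 114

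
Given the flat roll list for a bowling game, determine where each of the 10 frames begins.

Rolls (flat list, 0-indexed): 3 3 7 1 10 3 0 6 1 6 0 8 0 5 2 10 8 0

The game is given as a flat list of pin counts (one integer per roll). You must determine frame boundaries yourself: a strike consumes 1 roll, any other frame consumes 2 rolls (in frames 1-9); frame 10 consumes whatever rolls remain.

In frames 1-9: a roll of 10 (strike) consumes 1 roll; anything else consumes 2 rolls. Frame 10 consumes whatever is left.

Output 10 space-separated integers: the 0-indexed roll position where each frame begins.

Frame 1 starts at roll index 0: rolls=3,3 (sum=6), consumes 2 rolls
Frame 2 starts at roll index 2: rolls=7,1 (sum=8), consumes 2 rolls
Frame 3 starts at roll index 4: roll=10 (strike), consumes 1 roll
Frame 4 starts at roll index 5: rolls=3,0 (sum=3), consumes 2 rolls
Frame 5 starts at roll index 7: rolls=6,1 (sum=7), consumes 2 rolls
Frame 6 starts at roll index 9: rolls=6,0 (sum=6), consumes 2 rolls
Frame 7 starts at roll index 11: rolls=8,0 (sum=8), consumes 2 rolls
Frame 8 starts at roll index 13: rolls=5,2 (sum=7), consumes 2 rolls
Frame 9 starts at roll index 15: roll=10 (strike), consumes 1 roll
Frame 10 starts at roll index 16: 2 remaining rolls

Answer: 0 2 4 5 7 9 11 13 15 16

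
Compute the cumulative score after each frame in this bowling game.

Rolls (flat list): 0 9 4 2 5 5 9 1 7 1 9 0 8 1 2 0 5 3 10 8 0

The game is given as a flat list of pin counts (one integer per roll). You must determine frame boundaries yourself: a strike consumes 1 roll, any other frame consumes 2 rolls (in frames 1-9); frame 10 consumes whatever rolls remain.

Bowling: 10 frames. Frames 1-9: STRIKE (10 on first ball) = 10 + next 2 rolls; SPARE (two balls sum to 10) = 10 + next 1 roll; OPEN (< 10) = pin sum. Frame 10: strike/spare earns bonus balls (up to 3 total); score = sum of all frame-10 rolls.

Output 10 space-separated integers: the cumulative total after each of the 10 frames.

Frame 1: OPEN (0+9=9). Cumulative: 9
Frame 2: OPEN (4+2=6). Cumulative: 15
Frame 3: SPARE (5+5=10). 10 + next roll (9) = 19. Cumulative: 34
Frame 4: SPARE (9+1=10). 10 + next roll (7) = 17. Cumulative: 51
Frame 5: OPEN (7+1=8). Cumulative: 59
Frame 6: OPEN (9+0=9). Cumulative: 68
Frame 7: OPEN (8+1=9). Cumulative: 77
Frame 8: OPEN (2+0=2). Cumulative: 79
Frame 9: OPEN (5+3=8). Cumulative: 87
Frame 10: STRIKE. Sum of all frame-10 rolls (10+8+0) = 18. Cumulative: 105

Answer: 9 15 34 51 59 68 77 79 87 105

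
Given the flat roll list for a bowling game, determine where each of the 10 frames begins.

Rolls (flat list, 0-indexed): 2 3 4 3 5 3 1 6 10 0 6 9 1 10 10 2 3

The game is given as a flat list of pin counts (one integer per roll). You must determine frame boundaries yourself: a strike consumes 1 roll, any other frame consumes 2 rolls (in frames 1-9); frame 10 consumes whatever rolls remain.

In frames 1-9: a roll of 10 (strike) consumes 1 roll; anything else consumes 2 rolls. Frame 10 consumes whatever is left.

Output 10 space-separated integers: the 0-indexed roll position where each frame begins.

Answer: 0 2 4 6 8 9 11 13 14 15

Derivation:
Frame 1 starts at roll index 0: rolls=2,3 (sum=5), consumes 2 rolls
Frame 2 starts at roll index 2: rolls=4,3 (sum=7), consumes 2 rolls
Frame 3 starts at roll index 4: rolls=5,3 (sum=8), consumes 2 rolls
Frame 4 starts at roll index 6: rolls=1,6 (sum=7), consumes 2 rolls
Frame 5 starts at roll index 8: roll=10 (strike), consumes 1 roll
Frame 6 starts at roll index 9: rolls=0,6 (sum=6), consumes 2 rolls
Frame 7 starts at roll index 11: rolls=9,1 (sum=10), consumes 2 rolls
Frame 8 starts at roll index 13: roll=10 (strike), consumes 1 roll
Frame 9 starts at roll index 14: roll=10 (strike), consumes 1 roll
Frame 10 starts at roll index 15: 2 remaining rolls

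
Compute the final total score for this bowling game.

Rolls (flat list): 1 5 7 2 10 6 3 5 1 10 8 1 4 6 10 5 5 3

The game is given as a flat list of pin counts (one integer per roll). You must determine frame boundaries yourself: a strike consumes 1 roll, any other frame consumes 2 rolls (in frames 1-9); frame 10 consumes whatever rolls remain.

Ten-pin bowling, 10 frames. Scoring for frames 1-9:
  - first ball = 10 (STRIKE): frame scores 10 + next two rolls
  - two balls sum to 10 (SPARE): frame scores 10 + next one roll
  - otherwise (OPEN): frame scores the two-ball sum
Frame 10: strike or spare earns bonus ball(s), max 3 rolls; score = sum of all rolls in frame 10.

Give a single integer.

Frame 1: OPEN (1+5=6). Cumulative: 6
Frame 2: OPEN (7+2=9). Cumulative: 15
Frame 3: STRIKE. 10 + next two rolls (6+3) = 19. Cumulative: 34
Frame 4: OPEN (6+3=9). Cumulative: 43
Frame 5: OPEN (5+1=6). Cumulative: 49
Frame 6: STRIKE. 10 + next two rolls (8+1) = 19. Cumulative: 68
Frame 7: OPEN (8+1=9). Cumulative: 77
Frame 8: SPARE (4+6=10). 10 + next roll (10) = 20. Cumulative: 97
Frame 9: STRIKE. 10 + next two rolls (5+5) = 20. Cumulative: 117
Frame 10: SPARE. Sum of all frame-10 rolls (5+5+3) = 13. Cumulative: 130

Answer: 130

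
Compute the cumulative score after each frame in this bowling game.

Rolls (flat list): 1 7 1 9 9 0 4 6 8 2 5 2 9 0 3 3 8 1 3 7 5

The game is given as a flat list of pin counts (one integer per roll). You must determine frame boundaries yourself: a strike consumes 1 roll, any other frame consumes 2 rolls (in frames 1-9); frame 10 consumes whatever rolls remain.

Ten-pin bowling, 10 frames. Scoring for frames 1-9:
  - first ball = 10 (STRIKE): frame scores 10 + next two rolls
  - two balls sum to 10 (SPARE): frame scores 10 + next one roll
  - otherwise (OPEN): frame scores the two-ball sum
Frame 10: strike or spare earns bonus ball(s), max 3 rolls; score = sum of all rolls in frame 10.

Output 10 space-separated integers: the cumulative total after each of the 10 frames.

Answer: 8 27 36 54 69 76 85 91 100 115

Derivation:
Frame 1: OPEN (1+7=8). Cumulative: 8
Frame 2: SPARE (1+9=10). 10 + next roll (9) = 19. Cumulative: 27
Frame 3: OPEN (9+0=9). Cumulative: 36
Frame 4: SPARE (4+6=10). 10 + next roll (8) = 18. Cumulative: 54
Frame 5: SPARE (8+2=10). 10 + next roll (5) = 15. Cumulative: 69
Frame 6: OPEN (5+2=7). Cumulative: 76
Frame 7: OPEN (9+0=9). Cumulative: 85
Frame 8: OPEN (3+3=6). Cumulative: 91
Frame 9: OPEN (8+1=9). Cumulative: 100
Frame 10: SPARE. Sum of all frame-10 rolls (3+7+5) = 15. Cumulative: 115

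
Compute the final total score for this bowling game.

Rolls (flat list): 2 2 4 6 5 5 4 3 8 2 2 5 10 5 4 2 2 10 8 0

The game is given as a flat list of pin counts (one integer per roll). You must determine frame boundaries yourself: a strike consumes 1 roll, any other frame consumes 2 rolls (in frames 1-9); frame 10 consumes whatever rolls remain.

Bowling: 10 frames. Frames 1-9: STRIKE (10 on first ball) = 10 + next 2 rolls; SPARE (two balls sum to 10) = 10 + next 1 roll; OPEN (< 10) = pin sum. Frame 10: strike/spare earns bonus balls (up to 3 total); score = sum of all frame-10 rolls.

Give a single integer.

Answer: 109

Derivation:
Frame 1: OPEN (2+2=4). Cumulative: 4
Frame 2: SPARE (4+6=10). 10 + next roll (5) = 15. Cumulative: 19
Frame 3: SPARE (5+5=10). 10 + next roll (4) = 14. Cumulative: 33
Frame 4: OPEN (4+3=7). Cumulative: 40
Frame 5: SPARE (8+2=10). 10 + next roll (2) = 12. Cumulative: 52
Frame 6: OPEN (2+5=7). Cumulative: 59
Frame 7: STRIKE. 10 + next two rolls (5+4) = 19. Cumulative: 78
Frame 8: OPEN (5+4=9). Cumulative: 87
Frame 9: OPEN (2+2=4). Cumulative: 91
Frame 10: STRIKE. Sum of all frame-10 rolls (10+8+0) = 18. Cumulative: 109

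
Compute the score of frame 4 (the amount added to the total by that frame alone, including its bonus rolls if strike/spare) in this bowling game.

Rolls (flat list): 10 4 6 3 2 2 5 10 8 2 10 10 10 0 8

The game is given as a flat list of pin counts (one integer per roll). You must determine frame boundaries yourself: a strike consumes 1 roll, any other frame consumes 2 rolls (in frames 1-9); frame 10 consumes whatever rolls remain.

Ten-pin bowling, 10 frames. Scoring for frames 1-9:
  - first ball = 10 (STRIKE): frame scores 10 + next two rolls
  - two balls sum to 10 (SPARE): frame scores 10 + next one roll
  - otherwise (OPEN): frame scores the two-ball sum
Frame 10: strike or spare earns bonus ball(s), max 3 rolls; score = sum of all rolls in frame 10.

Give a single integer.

Frame 1: STRIKE. 10 + next two rolls (4+6) = 20. Cumulative: 20
Frame 2: SPARE (4+6=10). 10 + next roll (3) = 13. Cumulative: 33
Frame 3: OPEN (3+2=5). Cumulative: 38
Frame 4: OPEN (2+5=7). Cumulative: 45
Frame 5: STRIKE. 10 + next two rolls (8+2) = 20. Cumulative: 65
Frame 6: SPARE (8+2=10). 10 + next roll (10) = 20. Cumulative: 85

Answer: 7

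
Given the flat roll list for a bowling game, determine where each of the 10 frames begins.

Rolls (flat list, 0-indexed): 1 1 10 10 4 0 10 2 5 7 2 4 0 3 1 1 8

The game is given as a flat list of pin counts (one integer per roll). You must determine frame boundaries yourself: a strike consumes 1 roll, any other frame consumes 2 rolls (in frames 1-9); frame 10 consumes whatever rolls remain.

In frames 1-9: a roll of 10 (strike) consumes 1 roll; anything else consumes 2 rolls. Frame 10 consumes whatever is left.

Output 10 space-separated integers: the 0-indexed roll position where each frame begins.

Frame 1 starts at roll index 0: rolls=1,1 (sum=2), consumes 2 rolls
Frame 2 starts at roll index 2: roll=10 (strike), consumes 1 roll
Frame 3 starts at roll index 3: roll=10 (strike), consumes 1 roll
Frame 4 starts at roll index 4: rolls=4,0 (sum=4), consumes 2 rolls
Frame 5 starts at roll index 6: roll=10 (strike), consumes 1 roll
Frame 6 starts at roll index 7: rolls=2,5 (sum=7), consumes 2 rolls
Frame 7 starts at roll index 9: rolls=7,2 (sum=9), consumes 2 rolls
Frame 8 starts at roll index 11: rolls=4,0 (sum=4), consumes 2 rolls
Frame 9 starts at roll index 13: rolls=3,1 (sum=4), consumes 2 rolls
Frame 10 starts at roll index 15: 2 remaining rolls

Answer: 0 2 3 4 6 7 9 11 13 15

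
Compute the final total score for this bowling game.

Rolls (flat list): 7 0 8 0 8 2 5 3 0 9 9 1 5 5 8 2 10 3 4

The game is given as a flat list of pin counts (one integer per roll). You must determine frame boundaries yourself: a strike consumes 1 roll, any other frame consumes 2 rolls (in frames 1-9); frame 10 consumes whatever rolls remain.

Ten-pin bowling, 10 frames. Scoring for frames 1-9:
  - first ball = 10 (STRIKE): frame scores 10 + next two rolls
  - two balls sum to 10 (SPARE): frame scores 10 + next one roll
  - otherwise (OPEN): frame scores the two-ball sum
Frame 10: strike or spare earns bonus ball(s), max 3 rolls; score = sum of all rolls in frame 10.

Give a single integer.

Answer: 124

Derivation:
Frame 1: OPEN (7+0=7). Cumulative: 7
Frame 2: OPEN (8+0=8). Cumulative: 15
Frame 3: SPARE (8+2=10). 10 + next roll (5) = 15. Cumulative: 30
Frame 4: OPEN (5+3=8). Cumulative: 38
Frame 5: OPEN (0+9=9). Cumulative: 47
Frame 6: SPARE (9+1=10). 10 + next roll (5) = 15. Cumulative: 62
Frame 7: SPARE (5+5=10). 10 + next roll (8) = 18. Cumulative: 80
Frame 8: SPARE (8+2=10). 10 + next roll (10) = 20. Cumulative: 100
Frame 9: STRIKE. 10 + next two rolls (3+4) = 17. Cumulative: 117
Frame 10: OPEN. Sum of all frame-10 rolls (3+4) = 7. Cumulative: 124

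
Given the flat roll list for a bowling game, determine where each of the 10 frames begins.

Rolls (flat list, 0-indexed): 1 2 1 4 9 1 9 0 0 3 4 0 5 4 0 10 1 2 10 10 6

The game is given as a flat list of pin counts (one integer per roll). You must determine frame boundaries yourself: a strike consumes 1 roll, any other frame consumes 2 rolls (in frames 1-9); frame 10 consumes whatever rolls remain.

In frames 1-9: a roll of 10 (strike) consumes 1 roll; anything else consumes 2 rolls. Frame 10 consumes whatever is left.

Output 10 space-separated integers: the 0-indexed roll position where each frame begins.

Frame 1 starts at roll index 0: rolls=1,2 (sum=3), consumes 2 rolls
Frame 2 starts at roll index 2: rolls=1,4 (sum=5), consumes 2 rolls
Frame 3 starts at roll index 4: rolls=9,1 (sum=10), consumes 2 rolls
Frame 4 starts at roll index 6: rolls=9,0 (sum=9), consumes 2 rolls
Frame 5 starts at roll index 8: rolls=0,3 (sum=3), consumes 2 rolls
Frame 6 starts at roll index 10: rolls=4,0 (sum=4), consumes 2 rolls
Frame 7 starts at roll index 12: rolls=5,4 (sum=9), consumes 2 rolls
Frame 8 starts at roll index 14: rolls=0,10 (sum=10), consumes 2 rolls
Frame 9 starts at roll index 16: rolls=1,2 (sum=3), consumes 2 rolls
Frame 10 starts at roll index 18: 3 remaining rolls

Answer: 0 2 4 6 8 10 12 14 16 18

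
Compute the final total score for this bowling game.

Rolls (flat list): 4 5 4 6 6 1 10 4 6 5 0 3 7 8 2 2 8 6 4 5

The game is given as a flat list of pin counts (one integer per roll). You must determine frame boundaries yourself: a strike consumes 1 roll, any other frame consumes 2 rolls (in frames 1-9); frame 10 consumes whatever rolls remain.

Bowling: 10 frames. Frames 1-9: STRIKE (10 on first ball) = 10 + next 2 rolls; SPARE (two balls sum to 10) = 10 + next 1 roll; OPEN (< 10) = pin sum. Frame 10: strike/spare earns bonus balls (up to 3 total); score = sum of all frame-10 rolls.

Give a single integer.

Answer: 133

Derivation:
Frame 1: OPEN (4+5=9). Cumulative: 9
Frame 2: SPARE (4+6=10). 10 + next roll (6) = 16. Cumulative: 25
Frame 3: OPEN (6+1=7). Cumulative: 32
Frame 4: STRIKE. 10 + next two rolls (4+6) = 20. Cumulative: 52
Frame 5: SPARE (4+6=10). 10 + next roll (5) = 15. Cumulative: 67
Frame 6: OPEN (5+0=5). Cumulative: 72
Frame 7: SPARE (3+7=10). 10 + next roll (8) = 18. Cumulative: 90
Frame 8: SPARE (8+2=10). 10 + next roll (2) = 12. Cumulative: 102
Frame 9: SPARE (2+8=10). 10 + next roll (6) = 16. Cumulative: 118
Frame 10: SPARE. Sum of all frame-10 rolls (6+4+5) = 15. Cumulative: 133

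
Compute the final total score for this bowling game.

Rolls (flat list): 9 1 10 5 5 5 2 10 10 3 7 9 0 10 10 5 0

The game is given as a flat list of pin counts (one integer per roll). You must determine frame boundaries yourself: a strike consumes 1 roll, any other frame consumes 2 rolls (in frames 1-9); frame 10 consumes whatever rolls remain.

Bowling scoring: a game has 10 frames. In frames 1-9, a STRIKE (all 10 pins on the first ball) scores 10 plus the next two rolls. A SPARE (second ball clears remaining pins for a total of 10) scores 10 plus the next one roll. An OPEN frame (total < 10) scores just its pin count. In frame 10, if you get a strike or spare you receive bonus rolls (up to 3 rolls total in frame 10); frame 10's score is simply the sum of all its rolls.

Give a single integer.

Frame 1: SPARE (9+1=10). 10 + next roll (10) = 20. Cumulative: 20
Frame 2: STRIKE. 10 + next two rolls (5+5) = 20. Cumulative: 40
Frame 3: SPARE (5+5=10). 10 + next roll (5) = 15. Cumulative: 55
Frame 4: OPEN (5+2=7). Cumulative: 62
Frame 5: STRIKE. 10 + next two rolls (10+3) = 23. Cumulative: 85
Frame 6: STRIKE. 10 + next two rolls (3+7) = 20. Cumulative: 105
Frame 7: SPARE (3+7=10). 10 + next roll (9) = 19. Cumulative: 124
Frame 8: OPEN (9+0=9). Cumulative: 133
Frame 9: STRIKE. 10 + next two rolls (10+5) = 25. Cumulative: 158
Frame 10: STRIKE. Sum of all frame-10 rolls (10+5+0) = 15. Cumulative: 173

Answer: 173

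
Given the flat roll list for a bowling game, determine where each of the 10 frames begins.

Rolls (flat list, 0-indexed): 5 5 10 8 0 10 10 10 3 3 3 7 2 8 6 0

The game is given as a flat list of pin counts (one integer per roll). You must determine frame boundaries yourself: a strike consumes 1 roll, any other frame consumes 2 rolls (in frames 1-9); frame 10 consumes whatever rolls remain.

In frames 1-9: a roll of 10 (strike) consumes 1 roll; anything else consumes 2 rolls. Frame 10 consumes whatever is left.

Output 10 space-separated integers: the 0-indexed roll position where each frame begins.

Frame 1 starts at roll index 0: rolls=5,5 (sum=10), consumes 2 rolls
Frame 2 starts at roll index 2: roll=10 (strike), consumes 1 roll
Frame 3 starts at roll index 3: rolls=8,0 (sum=8), consumes 2 rolls
Frame 4 starts at roll index 5: roll=10 (strike), consumes 1 roll
Frame 5 starts at roll index 6: roll=10 (strike), consumes 1 roll
Frame 6 starts at roll index 7: roll=10 (strike), consumes 1 roll
Frame 7 starts at roll index 8: rolls=3,3 (sum=6), consumes 2 rolls
Frame 8 starts at roll index 10: rolls=3,7 (sum=10), consumes 2 rolls
Frame 9 starts at roll index 12: rolls=2,8 (sum=10), consumes 2 rolls
Frame 10 starts at roll index 14: 2 remaining rolls

Answer: 0 2 3 5 6 7 8 10 12 14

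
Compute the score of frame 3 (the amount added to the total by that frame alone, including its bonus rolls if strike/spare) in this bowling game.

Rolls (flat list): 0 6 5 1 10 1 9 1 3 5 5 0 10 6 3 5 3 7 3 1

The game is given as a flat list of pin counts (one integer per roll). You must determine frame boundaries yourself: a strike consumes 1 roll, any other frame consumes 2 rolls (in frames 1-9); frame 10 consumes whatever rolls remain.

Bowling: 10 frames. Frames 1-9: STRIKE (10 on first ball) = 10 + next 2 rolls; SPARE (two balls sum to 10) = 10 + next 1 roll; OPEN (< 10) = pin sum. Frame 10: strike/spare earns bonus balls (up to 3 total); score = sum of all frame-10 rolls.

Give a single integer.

Answer: 20

Derivation:
Frame 1: OPEN (0+6=6). Cumulative: 6
Frame 2: OPEN (5+1=6). Cumulative: 12
Frame 3: STRIKE. 10 + next two rolls (1+9) = 20. Cumulative: 32
Frame 4: SPARE (1+9=10). 10 + next roll (1) = 11. Cumulative: 43
Frame 5: OPEN (1+3=4). Cumulative: 47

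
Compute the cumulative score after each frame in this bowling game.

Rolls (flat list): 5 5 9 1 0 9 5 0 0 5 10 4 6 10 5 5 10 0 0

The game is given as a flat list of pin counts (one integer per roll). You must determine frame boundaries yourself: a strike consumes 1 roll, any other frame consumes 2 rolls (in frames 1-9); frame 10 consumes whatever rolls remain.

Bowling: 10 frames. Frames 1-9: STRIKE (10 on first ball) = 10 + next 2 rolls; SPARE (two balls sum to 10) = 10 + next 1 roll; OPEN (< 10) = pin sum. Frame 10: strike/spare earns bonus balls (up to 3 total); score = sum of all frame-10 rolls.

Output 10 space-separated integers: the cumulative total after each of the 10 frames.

Frame 1: SPARE (5+5=10). 10 + next roll (9) = 19. Cumulative: 19
Frame 2: SPARE (9+1=10). 10 + next roll (0) = 10. Cumulative: 29
Frame 3: OPEN (0+9=9). Cumulative: 38
Frame 4: OPEN (5+0=5). Cumulative: 43
Frame 5: OPEN (0+5=5). Cumulative: 48
Frame 6: STRIKE. 10 + next two rolls (4+6) = 20. Cumulative: 68
Frame 7: SPARE (4+6=10). 10 + next roll (10) = 20. Cumulative: 88
Frame 8: STRIKE. 10 + next two rolls (5+5) = 20. Cumulative: 108
Frame 9: SPARE (5+5=10). 10 + next roll (10) = 20. Cumulative: 128
Frame 10: STRIKE. Sum of all frame-10 rolls (10+0+0) = 10. Cumulative: 138

Answer: 19 29 38 43 48 68 88 108 128 138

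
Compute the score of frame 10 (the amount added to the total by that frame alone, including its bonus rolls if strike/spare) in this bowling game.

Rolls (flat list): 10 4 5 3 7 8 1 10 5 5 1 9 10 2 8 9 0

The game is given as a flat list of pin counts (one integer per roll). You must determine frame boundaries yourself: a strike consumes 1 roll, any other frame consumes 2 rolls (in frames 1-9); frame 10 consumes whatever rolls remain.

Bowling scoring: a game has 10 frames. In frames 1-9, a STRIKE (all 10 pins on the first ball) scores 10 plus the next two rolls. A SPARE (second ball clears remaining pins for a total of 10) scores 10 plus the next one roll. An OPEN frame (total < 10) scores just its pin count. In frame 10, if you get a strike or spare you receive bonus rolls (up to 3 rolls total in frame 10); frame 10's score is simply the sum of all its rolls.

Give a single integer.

Frame 1: STRIKE. 10 + next two rolls (4+5) = 19. Cumulative: 19
Frame 2: OPEN (4+5=9). Cumulative: 28
Frame 3: SPARE (3+7=10). 10 + next roll (8) = 18. Cumulative: 46
Frame 4: OPEN (8+1=9). Cumulative: 55
Frame 5: STRIKE. 10 + next two rolls (5+5) = 20. Cumulative: 75
Frame 6: SPARE (5+5=10). 10 + next roll (1) = 11. Cumulative: 86
Frame 7: SPARE (1+9=10). 10 + next roll (10) = 20. Cumulative: 106
Frame 8: STRIKE. 10 + next two rolls (2+8) = 20. Cumulative: 126
Frame 9: SPARE (2+8=10). 10 + next roll (9) = 19. Cumulative: 145
Frame 10: OPEN. Sum of all frame-10 rolls (9+0) = 9. Cumulative: 154

Answer: 9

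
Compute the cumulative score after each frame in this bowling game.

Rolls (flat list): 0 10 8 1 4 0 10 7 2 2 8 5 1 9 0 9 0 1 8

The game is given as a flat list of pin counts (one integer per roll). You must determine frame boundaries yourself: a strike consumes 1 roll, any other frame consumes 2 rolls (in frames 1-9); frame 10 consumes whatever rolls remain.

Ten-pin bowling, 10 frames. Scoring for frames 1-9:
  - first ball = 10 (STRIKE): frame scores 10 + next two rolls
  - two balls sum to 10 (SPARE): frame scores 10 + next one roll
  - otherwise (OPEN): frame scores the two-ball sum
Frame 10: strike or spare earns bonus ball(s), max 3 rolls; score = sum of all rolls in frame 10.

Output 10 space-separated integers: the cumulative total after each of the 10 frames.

Answer: 18 27 31 50 59 74 80 89 98 107

Derivation:
Frame 1: SPARE (0+10=10). 10 + next roll (8) = 18. Cumulative: 18
Frame 2: OPEN (8+1=9). Cumulative: 27
Frame 3: OPEN (4+0=4). Cumulative: 31
Frame 4: STRIKE. 10 + next two rolls (7+2) = 19. Cumulative: 50
Frame 5: OPEN (7+2=9). Cumulative: 59
Frame 6: SPARE (2+8=10). 10 + next roll (5) = 15. Cumulative: 74
Frame 7: OPEN (5+1=6). Cumulative: 80
Frame 8: OPEN (9+0=9). Cumulative: 89
Frame 9: OPEN (9+0=9). Cumulative: 98
Frame 10: OPEN. Sum of all frame-10 rolls (1+8) = 9. Cumulative: 107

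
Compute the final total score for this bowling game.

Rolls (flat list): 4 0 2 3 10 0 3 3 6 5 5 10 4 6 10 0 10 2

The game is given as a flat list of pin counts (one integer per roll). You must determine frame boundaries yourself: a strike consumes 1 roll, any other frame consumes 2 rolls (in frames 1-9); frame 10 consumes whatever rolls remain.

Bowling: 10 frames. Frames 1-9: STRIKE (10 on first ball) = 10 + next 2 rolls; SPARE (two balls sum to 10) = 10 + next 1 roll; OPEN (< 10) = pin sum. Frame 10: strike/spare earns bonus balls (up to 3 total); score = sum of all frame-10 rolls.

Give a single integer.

Frame 1: OPEN (4+0=4). Cumulative: 4
Frame 2: OPEN (2+3=5). Cumulative: 9
Frame 3: STRIKE. 10 + next two rolls (0+3) = 13. Cumulative: 22
Frame 4: OPEN (0+3=3). Cumulative: 25
Frame 5: OPEN (3+6=9). Cumulative: 34
Frame 6: SPARE (5+5=10). 10 + next roll (10) = 20. Cumulative: 54
Frame 7: STRIKE. 10 + next two rolls (4+6) = 20. Cumulative: 74
Frame 8: SPARE (4+6=10). 10 + next roll (10) = 20. Cumulative: 94
Frame 9: STRIKE. 10 + next two rolls (0+10) = 20. Cumulative: 114
Frame 10: SPARE. Sum of all frame-10 rolls (0+10+2) = 12. Cumulative: 126

Answer: 126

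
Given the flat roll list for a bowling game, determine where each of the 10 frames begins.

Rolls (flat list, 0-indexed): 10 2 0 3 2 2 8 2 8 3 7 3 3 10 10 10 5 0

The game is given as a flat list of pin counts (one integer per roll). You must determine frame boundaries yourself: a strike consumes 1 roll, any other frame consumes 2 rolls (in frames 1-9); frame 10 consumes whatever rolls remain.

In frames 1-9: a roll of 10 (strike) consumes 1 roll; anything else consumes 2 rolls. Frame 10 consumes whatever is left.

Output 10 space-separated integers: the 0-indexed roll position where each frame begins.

Frame 1 starts at roll index 0: roll=10 (strike), consumes 1 roll
Frame 2 starts at roll index 1: rolls=2,0 (sum=2), consumes 2 rolls
Frame 3 starts at roll index 3: rolls=3,2 (sum=5), consumes 2 rolls
Frame 4 starts at roll index 5: rolls=2,8 (sum=10), consumes 2 rolls
Frame 5 starts at roll index 7: rolls=2,8 (sum=10), consumes 2 rolls
Frame 6 starts at roll index 9: rolls=3,7 (sum=10), consumes 2 rolls
Frame 7 starts at roll index 11: rolls=3,3 (sum=6), consumes 2 rolls
Frame 8 starts at roll index 13: roll=10 (strike), consumes 1 roll
Frame 9 starts at roll index 14: roll=10 (strike), consumes 1 roll
Frame 10 starts at roll index 15: 3 remaining rolls

Answer: 0 1 3 5 7 9 11 13 14 15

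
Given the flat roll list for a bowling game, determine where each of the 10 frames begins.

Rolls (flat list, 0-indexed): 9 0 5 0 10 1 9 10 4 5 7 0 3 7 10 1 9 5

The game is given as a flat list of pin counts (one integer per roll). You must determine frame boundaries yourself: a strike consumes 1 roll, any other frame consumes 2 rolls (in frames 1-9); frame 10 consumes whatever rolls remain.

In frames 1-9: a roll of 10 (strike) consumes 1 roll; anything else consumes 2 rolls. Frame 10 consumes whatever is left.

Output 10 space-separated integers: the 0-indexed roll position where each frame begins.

Frame 1 starts at roll index 0: rolls=9,0 (sum=9), consumes 2 rolls
Frame 2 starts at roll index 2: rolls=5,0 (sum=5), consumes 2 rolls
Frame 3 starts at roll index 4: roll=10 (strike), consumes 1 roll
Frame 4 starts at roll index 5: rolls=1,9 (sum=10), consumes 2 rolls
Frame 5 starts at roll index 7: roll=10 (strike), consumes 1 roll
Frame 6 starts at roll index 8: rolls=4,5 (sum=9), consumes 2 rolls
Frame 7 starts at roll index 10: rolls=7,0 (sum=7), consumes 2 rolls
Frame 8 starts at roll index 12: rolls=3,7 (sum=10), consumes 2 rolls
Frame 9 starts at roll index 14: roll=10 (strike), consumes 1 roll
Frame 10 starts at roll index 15: 3 remaining rolls

Answer: 0 2 4 5 7 8 10 12 14 15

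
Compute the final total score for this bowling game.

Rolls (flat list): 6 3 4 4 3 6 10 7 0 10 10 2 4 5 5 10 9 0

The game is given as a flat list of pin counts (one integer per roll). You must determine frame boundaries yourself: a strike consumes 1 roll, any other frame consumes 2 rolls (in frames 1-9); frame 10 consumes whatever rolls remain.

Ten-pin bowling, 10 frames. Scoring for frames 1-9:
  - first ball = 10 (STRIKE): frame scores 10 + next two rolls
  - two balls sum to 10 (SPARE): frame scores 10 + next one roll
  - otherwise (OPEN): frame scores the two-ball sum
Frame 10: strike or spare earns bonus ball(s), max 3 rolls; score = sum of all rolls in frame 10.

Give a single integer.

Answer: 133

Derivation:
Frame 1: OPEN (6+3=9). Cumulative: 9
Frame 2: OPEN (4+4=8). Cumulative: 17
Frame 3: OPEN (3+6=9). Cumulative: 26
Frame 4: STRIKE. 10 + next two rolls (7+0) = 17. Cumulative: 43
Frame 5: OPEN (7+0=7). Cumulative: 50
Frame 6: STRIKE. 10 + next two rolls (10+2) = 22. Cumulative: 72
Frame 7: STRIKE. 10 + next two rolls (2+4) = 16. Cumulative: 88
Frame 8: OPEN (2+4=6). Cumulative: 94
Frame 9: SPARE (5+5=10). 10 + next roll (10) = 20. Cumulative: 114
Frame 10: STRIKE. Sum of all frame-10 rolls (10+9+0) = 19. Cumulative: 133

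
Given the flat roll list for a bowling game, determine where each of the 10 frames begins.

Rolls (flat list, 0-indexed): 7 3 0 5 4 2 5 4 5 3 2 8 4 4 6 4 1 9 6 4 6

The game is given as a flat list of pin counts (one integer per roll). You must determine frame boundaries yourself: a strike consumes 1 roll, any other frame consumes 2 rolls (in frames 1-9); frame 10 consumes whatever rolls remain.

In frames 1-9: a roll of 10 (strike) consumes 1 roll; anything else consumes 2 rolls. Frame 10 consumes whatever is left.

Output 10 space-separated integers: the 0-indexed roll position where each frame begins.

Answer: 0 2 4 6 8 10 12 14 16 18

Derivation:
Frame 1 starts at roll index 0: rolls=7,3 (sum=10), consumes 2 rolls
Frame 2 starts at roll index 2: rolls=0,5 (sum=5), consumes 2 rolls
Frame 3 starts at roll index 4: rolls=4,2 (sum=6), consumes 2 rolls
Frame 4 starts at roll index 6: rolls=5,4 (sum=9), consumes 2 rolls
Frame 5 starts at roll index 8: rolls=5,3 (sum=8), consumes 2 rolls
Frame 6 starts at roll index 10: rolls=2,8 (sum=10), consumes 2 rolls
Frame 7 starts at roll index 12: rolls=4,4 (sum=8), consumes 2 rolls
Frame 8 starts at roll index 14: rolls=6,4 (sum=10), consumes 2 rolls
Frame 9 starts at roll index 16: rolls=1,9 (sum=10), consumes 2 rolls
Frame 10 starts at roll index 18: 3 remaining rolls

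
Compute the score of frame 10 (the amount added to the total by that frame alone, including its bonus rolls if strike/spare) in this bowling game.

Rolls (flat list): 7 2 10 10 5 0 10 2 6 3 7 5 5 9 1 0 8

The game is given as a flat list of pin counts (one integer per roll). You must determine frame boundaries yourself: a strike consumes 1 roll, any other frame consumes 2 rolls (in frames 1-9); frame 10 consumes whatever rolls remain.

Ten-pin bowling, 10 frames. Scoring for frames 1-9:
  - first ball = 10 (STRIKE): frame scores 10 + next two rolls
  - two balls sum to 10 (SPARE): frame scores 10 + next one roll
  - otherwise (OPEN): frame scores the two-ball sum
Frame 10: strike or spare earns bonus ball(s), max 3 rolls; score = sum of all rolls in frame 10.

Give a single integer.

Answer: 8

Derivation:
Frame 1: OPEN (7+2=9). Cumulative: 9
Frame 2: STRIKE. 10 + next two rolls (10+5) = 25. Cumulative: 34
Frame 3: STRIKE. 10 + next two rolls (5+0) = 15. Cumulative: 49
Frame 4: OPEN (5+0=5). Cumulative: 54
Frame 5: STRIKE. 10 + next two rolls (2+6) = 18. Cumulative: 72
Frame 6: OPEN (2+6=8). Cumulative: 80
Frame 7: SPARE (3+7=10). 10 + next roll (5) = 15. Cumulative: 95
Frame 8: SPARE (5+5=10). 10 + next roll (9) = 19. Cumulative: 114
Frame 9: SPARE (9+1=10). 10 + next roll (0) = 10. Cumulative: 124
Frame 10: OPEN. Sum of all frame-10 rolls (0+8) = 8. Cumulative: 132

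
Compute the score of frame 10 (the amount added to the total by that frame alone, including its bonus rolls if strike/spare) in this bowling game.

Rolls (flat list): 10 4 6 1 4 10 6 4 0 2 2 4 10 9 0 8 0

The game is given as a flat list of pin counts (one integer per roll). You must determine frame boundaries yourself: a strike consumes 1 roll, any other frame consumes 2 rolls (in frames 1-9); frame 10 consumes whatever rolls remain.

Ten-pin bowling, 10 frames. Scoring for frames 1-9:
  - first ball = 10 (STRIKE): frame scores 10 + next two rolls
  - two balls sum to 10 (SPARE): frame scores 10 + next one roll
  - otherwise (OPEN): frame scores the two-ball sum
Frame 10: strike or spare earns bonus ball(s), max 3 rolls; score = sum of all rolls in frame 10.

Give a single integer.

Frame 1: STRIKE. 10 + next two rolls (4+6) = 20. Cumulative: 20
Frame 2: SPARE (4+6=10). 10 + next roll (1) = 11. Cumulative: 31
Frame 3: OPEN (1+4=5). Cumulative: 36
Frame 4: STRIKE. 10 + next two rolls (6+4) = 20. Cumulative: 56
Frame 5: SPARE (6+4=10). 10 + next roll (0) = 10. Cumulative: 66
Frame 6: OPEN (0+2=2). Cumulative: 68
Frame 7: OPEN (2+4=6). Cumulative: 74
Frame 8: STRIKE. 10 + next two rolls (9+0) = 19. Cumulative: 93
Frame 9: OPEN (9+0=9). Cumulative: 102
Frame 10: OPEN. Sum of all frame-10 rolls (8+0) = 8. Cumulative: 110

Answer: 8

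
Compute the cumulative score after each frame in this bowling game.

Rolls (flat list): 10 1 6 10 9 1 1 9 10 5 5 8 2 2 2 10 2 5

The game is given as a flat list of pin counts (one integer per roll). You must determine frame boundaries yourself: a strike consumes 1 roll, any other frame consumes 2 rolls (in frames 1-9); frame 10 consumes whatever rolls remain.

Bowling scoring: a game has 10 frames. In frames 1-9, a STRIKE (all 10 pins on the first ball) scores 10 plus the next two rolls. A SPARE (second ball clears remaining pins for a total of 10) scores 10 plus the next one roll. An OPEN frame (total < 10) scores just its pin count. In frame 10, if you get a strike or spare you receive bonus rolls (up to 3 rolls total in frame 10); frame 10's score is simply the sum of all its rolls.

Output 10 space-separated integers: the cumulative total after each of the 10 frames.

Answer: 17 24 44 55 75 95 113 125 129 146

Derivation:
Frame 1: STRIKE. 10 + next two rolls (1+6) = 17. Cumulative: 17
Frame 2: OPEN (1+6=7). Cumulative: 24
Frame 3: STRIKE. 10 + next two rolls (9+1) = 20. Cumulative: 44
Frame 4: SPARE (9+1=10). 10 + next roll (1) = 11. Cumulative: 55
Frame 5: SPARE (1+9=10). 10 + next roll (10) = 20. Cumulative: 75
Frame 6: STRIKE. 10 + next two rolls (5+5) = 20. Cumulative: 95
Frame 7: SPARE (5+5=10). 10 + next roll (8) = 18. Cumulative: 113
Frame 8: SPARE (8+2=10). 10 + next roll (2) = 12. Cumulative: 125
Frame 9: OPEN (2+2=4). Cumulative: 129
Frame 10: STRIKE. Sum of all frame-10 rolls (10+2+5) = 17. Cumulative: 146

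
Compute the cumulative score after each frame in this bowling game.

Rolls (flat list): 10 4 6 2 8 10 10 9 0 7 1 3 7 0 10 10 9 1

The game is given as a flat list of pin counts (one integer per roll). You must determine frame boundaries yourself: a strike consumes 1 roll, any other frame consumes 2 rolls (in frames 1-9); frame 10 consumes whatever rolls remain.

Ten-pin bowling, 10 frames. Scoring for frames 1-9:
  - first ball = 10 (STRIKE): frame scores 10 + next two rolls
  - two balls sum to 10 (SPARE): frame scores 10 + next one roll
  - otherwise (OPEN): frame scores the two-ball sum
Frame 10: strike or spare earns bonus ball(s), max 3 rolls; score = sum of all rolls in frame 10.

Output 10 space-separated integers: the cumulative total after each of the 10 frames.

Frame 1: STRIKE. 10 + next two rolls (4+6) = 20. Cumulative: 20
Frame 2: SPARE (4+6=10). 10 + next roll (2) = 12. Cumulative: 32
Frame 3: SPARE (2+8=10). 10 + next roll (10) = 20. Cumulative: 52
Frame 4: STRIKE. 10 + next two rolls (10+9) = 29. Cumulative: 81
Frame 5: STRIKE. 10 + next two rolls (9+0) = 19. Cumulative: 100
Frame 6: OPEN (9+0=9). Cumulative: 109
Frame 7: OPEN (7+1=8). Cumulative: 117
Frame 8: SPARE (3+7=10). 10 + next roll (0) = 10. Cumulative: 127
Frame 9: SPARE (0+10=10). 10 + next roll (10) = 20. Cumulative: 147
Frame 10: STRIKE. Sum of all frame-10 rolls (10+9+1) = 20. Cumulative: 167

Answer: 20 32 52 81 100 109 117 127 147 167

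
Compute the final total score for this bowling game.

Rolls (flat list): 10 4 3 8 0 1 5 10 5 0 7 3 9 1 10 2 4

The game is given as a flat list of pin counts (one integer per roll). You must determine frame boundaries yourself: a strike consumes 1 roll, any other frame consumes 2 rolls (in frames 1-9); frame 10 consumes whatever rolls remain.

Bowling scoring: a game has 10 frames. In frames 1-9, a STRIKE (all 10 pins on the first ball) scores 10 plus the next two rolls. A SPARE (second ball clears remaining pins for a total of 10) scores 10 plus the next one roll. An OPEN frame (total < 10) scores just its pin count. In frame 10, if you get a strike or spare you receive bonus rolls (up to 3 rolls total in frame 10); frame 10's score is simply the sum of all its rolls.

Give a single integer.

Answer: 119

Derivation:
Frame 1: STRIKE. 10 + next two rolls (4+3) = 17. Cumulative: 17
Frame 2: OPEN (4+3=7). Cumulative: 24
Frame 3: OPEN (8+0=8). Cumulative: 32
Frame 4: OPEN (1+5=6). Cumulative: 38
Frame 5: STRIKE. 10 + next two rolls (5+0) = 15. Cumulative: 53
Frame 6: OPEN (5+0=5). Cumulative: 58
Frame 7: SPARE (7+3=10). 10 + next roll (9) = 19. Cumulative: 77
Frame 8: SPARE (9+1=10). 10 + next roll (10) = 20. Cumulative: 97
Frame 9: STRIKE. 10 + next two rolls (2+4) = 16. Cumulative: 113
Frame 10: OPEN. Sum of all frame-10 rolls (2+4) = 6. Cumulative: 119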